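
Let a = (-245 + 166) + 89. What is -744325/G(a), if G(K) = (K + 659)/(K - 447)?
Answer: 325270025/669 ≈ 4.8620e+5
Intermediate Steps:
a = 10 (a = -79 + 89 = 10)
G(K) = (659 + K)/(-447 + K)
-744325/G(a) = -744325*(-447 + 10)/(659 + 10) = -744325/(669/(-437)) = -744325/((-1/437*669)) = -744325/(-669/437) = -744325*(-437/669) = 325270025/669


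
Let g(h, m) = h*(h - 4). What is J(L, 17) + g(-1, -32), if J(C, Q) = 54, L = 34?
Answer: 59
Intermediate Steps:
g(h, m) = h*(-4 + h)
J(L, 17) + g(-1, -32) = 54 - (-4 - 1) = 54 - 1*(-5) = 54 + 5 = 59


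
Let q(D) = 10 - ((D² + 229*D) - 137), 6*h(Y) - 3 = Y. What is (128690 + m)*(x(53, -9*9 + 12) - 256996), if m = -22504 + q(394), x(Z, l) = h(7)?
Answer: 107266093807/3 ≈ 3.5755e+10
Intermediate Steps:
h(Y) = ½ + Y/6
x(Z, l) = 5/3 (x(Z, l) = ½ + (⅙)*7 = ½ + 7/6 = 5/3)
q(D) = 147 - D² - 229*D (q(D) = 10 - (-137 + D² + 229*D) = 10 + (137 - D² - 229*D) = 147 - D² - 229*D)
m = -267819 (m = -22504 + (147 - 1*394² - 229*394) = -22504 + (147 - 1*155236 - 90226) = -22504 + (147 - 155236 - 90226) = -22504 - 245315 = -267819)
(128690 + m)*(x(53, -9*9 + 12) - 256996) = (128690 - 267819)*(5/3 - 256996) = -139129*(-770983/3) = 107266093807/3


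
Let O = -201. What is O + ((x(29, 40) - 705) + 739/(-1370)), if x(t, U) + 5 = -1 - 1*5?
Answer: -1257029/1370 ≈ -917.54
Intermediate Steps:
x(t, U) = -11 (x(t, U) = -5 + (-1 - 1*5) = -5 + (-1 - 5) = -5 - 6 = -11)
O + ((x(29, 40) - 705) + 739/(-1370)) = -201 + ((-11 - 705) + 739/(-1370)) = -201 + (-716 + 739*(-1/1370)) = -201 + (-716 - 739/1370) = -201 - 981659/1370 = -1257029/1370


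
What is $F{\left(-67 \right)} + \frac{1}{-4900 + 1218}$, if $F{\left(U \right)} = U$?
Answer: $- \frac{246695}{3682} \approx -67.0$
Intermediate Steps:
$F{\left(-67 \right)} + \frac{1}{-4900 + 1218} = -67 + \frac{1}{-4900 + 1218} = -67 + \frac{1}{-3682} = -67 - \frac{1}{3682} = - \frac{246695}{3682}$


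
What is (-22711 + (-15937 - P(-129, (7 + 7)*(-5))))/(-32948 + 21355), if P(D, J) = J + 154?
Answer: 38732/11593 ≈ 3.3410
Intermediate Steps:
P(D, J) = 154 + J
(-22711 + (-15937 - P(-129, (7 + 7)*(-5))))/(-32948 + 21355) = (-22711 + (-15937 - (154 + (7 + 7)*(-5))))/(-32948 + 21355) = (-22711 + (-15937 - (154 + 14*(-5))))/(-11593) = (-22711 + (-15937 - (154 - 70)))*(-1/11593) = (-22711 + (-15937 - 1*84))*(-1/11593) = (-22711 + (-15937 - 84))*(-1/11593) = (-22711 - 16021)*(-1/11593) = -38732*(-1/11593) = 38732/11593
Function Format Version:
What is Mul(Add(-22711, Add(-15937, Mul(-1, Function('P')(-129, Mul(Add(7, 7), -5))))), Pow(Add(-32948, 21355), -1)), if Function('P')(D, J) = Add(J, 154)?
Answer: Rational(38732, 11593) ≈ 3.3410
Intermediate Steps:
Function('P')(D, J) = Add(154, J)
Mul(Add(-22711, Add(-15937, Mul(-1, Function('P')(-129, Mul(Add(7, 7), -5))))), Pow(Add(-32948, 21355), -1)) = Mul(Add(-22711, Add(-15937, Mul(-1, Add(154, Mul(Add(7, 7), -5))))), Pow(Add(-32948, 21355), -1)) = Mul(Add(-22711, Add(-15937, Mul(-1, Add(154, Mul(14, -5))))), Pow(-11593, -1)) = Mul(Add(-22711, Add(-15937, Mul(-1, Add(154, -70)))), Rational(-1, 11593)) = Mul(Add(-22711, Add(-15937, Mul(-1, 84))), Rational(-1, 11593)) = Mul(Add(-22711, Add(-15937, -84)), Rational(-1, 11593)) = Mul(Add(-22711, -16021), Rational(-1, 11593)) = Mul(-38732, Rational(-1, 11593)) = Rational(38732, 11593)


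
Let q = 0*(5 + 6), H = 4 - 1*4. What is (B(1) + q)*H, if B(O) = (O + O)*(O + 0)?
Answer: 0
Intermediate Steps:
H = 0 (H = 4 - 4 = 0)
B(O) = 2*O² (B(O) = (2*O)*O = 2*O²)
q = 0 (q = 0*11 = 0)
(B(1) + q)*H = (2*1² + 0)*0 = (2*1 + 0)*0 = (2 + 0)*0 = 2*0 = 0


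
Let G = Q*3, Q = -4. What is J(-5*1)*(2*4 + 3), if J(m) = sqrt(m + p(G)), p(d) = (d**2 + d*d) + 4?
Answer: 11*sqrt(287) ≈ 186.35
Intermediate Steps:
G = -12 (G = -4*3 = -12)
p(d) = 4 + 2*d**2 (p(d) = (d**2 + d**2) + 4 = 2*d**2 + 4 = 4 + 2*d**2)
J(m) = sqrt(292 + m) (J(m) = sqrt(m + (4 + 2*(-12)**2)) = sqrt(m + (4 + 2*144)) = sqrt(m + (4 + 288)) = sqrt(m + 292) = sqrt(292 + m))
J(-5*1)*(2*4 + 3) = sqrt(292 - 5*1)*(2*4 + 3) = sqrt(292 - 5)*(8 + 3) = sqrt(287)*11 = 11*sqrt(287)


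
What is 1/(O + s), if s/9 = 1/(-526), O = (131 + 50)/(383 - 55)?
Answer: 86264/46127 ≈ 1.8701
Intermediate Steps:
O = 181/328 ≈ 0.55183
s = -9/526 (s = 9/(-526) = 9*(-1/526) = -9/526 ≈ -0.017110)
1/(O + s) = 1/(181/328 - 9/526) = 1/(46127/86264) = 86264/46127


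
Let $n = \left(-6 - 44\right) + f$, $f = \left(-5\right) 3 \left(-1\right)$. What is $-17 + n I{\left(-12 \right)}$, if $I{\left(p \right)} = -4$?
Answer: $123$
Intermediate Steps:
$f = 15$ ($f = \left(-15\right) \left(-1\right) = 15$)
$n = -35$ ($n = \left(-6 - 44\right) + 15 = -50 + 15 = -35$)
$-17 + n I{\left(-12 \right)} = -17 - -140 = -17 + 140 = 123$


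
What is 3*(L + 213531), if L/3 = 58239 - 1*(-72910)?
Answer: 1820934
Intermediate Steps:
L = 393447 (L = 3*(58239 - 1*(-72910)) = 3*(58239 + 72910) = 3*131149 = 393447)
3*(L + 213531) = 3*(393447 + 213531) = 3*606978 = 1820934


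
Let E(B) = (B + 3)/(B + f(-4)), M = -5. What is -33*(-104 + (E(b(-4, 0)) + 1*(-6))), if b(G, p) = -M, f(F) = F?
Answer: 3366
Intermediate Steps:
b(G, p) = 5 (b(G, p) = -1*(-5) = 5)
E(B) = (3 + B)/(-4 + B) (E(B) = (B + 3)/(B - 4) = (3 + B)/(-4 + B))
-33*(-104 + (E(b(-4, 0)) + 1*(-6))) = -33*(-104 + ((3 + 5)/(-4 + 5) + 1*(-6))) = -33*(-104 + (8/1 - 6)) = -33*(-104 + (1*8 - 6)) = -33*(-104 + (8 - 6)) = -33*(-104 + 2) = -33*(-102) = 3366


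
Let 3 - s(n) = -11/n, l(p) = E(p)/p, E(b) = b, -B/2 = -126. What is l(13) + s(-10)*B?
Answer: 2399/5 ≈ 479.80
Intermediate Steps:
B = 252 (B = -2*(-126) = 252)
l(p) = 1 (l(p) = p/p = 1)
s(n) = 3 + 11/n (s(n) = 3 - (-11)/n = 3 + 11/n)
l(13) + s(-10)*B = 1 + (3 + 11/(-10))*252 = 1 + (3 + 11*(-1/10))*252 = 1 + (3 - 11/10)*252 = 1 + (19/10)*252 = 1 + 2394/5 = 2399/5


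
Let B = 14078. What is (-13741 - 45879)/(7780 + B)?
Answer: -29810/10929 ≈ -2.7276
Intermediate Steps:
(-13741 - 45879)/(7780 + B) = (-13741 - 45879)/(7780 + 14078) = -59620/21858 = -59620*1/21858 = -29810/10929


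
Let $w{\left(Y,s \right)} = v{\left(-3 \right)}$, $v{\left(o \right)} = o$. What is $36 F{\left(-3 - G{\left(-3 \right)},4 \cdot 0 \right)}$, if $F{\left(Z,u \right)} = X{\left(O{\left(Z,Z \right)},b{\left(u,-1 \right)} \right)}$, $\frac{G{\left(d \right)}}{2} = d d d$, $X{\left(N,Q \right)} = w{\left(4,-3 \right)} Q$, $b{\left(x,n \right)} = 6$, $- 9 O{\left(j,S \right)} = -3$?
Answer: $-648$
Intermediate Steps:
$O{\left(j,S \right)} = \frac{1}{3}$ ($O{\left(j,S \right)} = \left(- \frac{1}{9}\right) \left(-3\right) = \frac{1}{3}$)
$w{\left(Y,s \right)} = -3$
$X{\left(N,Q \right)} = - 3 Q$
$G{\left(d \right)} = 2 d^{3}$ ($G{\left(d \right)} = 2 d d d = 2 d^{2} d = 2 d^{3}$)
$F{\left(Z,u \right)} = -18$ ($F{\left(Z,u \right)} = \left(-3\right) 6 = -18$)
$36 F{\left(-3 - G{\left(-3 \right)},4 \cdot 0 \right)} = 36 \left(-18\right) = -648$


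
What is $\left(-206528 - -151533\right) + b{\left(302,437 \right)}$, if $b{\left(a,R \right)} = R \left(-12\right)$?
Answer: $-60239$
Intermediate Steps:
$b{\left(a,R \right)} = - 12 R$
$\left(-206528 - -151533\right) + b{\left(302,437 \right)} = \left(-206528 - -151533\right) - 5244 = \left(-206528 + 151533\right) - 5244 = -54995 - 5244 = -60239$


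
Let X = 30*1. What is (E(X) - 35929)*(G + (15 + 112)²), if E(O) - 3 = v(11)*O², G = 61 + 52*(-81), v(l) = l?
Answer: -311739428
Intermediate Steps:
X = 30
G = -4151 (G = 61 - 4212 = -4151)
E(O) = 3 + 11*O²
(E(X) - 35929)*(G + (15 + 112)²) = ((3 + 11*30²) - 35929)*(-4151 + (15 + 112)²) = ((3 + 11*900) - 35929)*(-4151 + 127²) = ((3 + 9900) - 35929)*(-4151 + 16129) = (9903 - 35929)*11978 = -26026*11978 = -311739428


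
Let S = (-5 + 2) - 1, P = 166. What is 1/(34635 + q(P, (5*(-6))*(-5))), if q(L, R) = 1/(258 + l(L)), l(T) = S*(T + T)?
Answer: 1070/37059449 ≈ 2.8873e-5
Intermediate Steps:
S = -4 (S = -3 - 1 = -4)
l(T) = -8*T (l(T) = -4*(T + T) = -8*T)
q(L, R) = 1/(258 - 8*L)
1/(34635 + q(P, (5*(-6))*(-5))) = 1/(34635 - 1/(-258 + 8*166)) = 1/(34635 - 1/(-258 + 1328)) = 1/(34635 - 1/1070) = 1/(37059449/1070) = 1070/37059449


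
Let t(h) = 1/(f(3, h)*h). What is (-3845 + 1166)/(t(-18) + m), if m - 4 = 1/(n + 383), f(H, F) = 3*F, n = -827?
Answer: -24086889/35953 ≈ -669.96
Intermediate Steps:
m = 1775/444 (m = 4 + 1/(-827 + 383) = 4 + 1/(-444) = 4 - 1/444 = 1775/444 ≈ 3.9977)
t(h) = 1/(3*h**2) (t(h) = 1/((3*h)*h) = 1/(3*h**2))
(-3845 + 1166)/(t(-18) + m) = (-3845 + 1166)/((1/3)/(-18)**2 + 1775/444) = -2679/((1/3)*(1/324) + 1775/444) = -2679/(1/972 + 1775/444) = -2679/35953/8991 = -2679*8991/35953 = -24086889/35953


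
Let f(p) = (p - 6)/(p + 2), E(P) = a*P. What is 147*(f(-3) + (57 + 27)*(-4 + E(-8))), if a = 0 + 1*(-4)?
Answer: 347067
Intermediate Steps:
a = -4 (a = 0 - 4 = -4)
E(P) = -4*P
f(p) = (-6 + p)/(2 + p)
147*(f(-3) + (57 + 27)*(-4 + E(-8))) = 147*((-6 - 3)/(2 - 3) + (57 + 27)*(-4 - 4*(-8))) = 147*(-9/(-1) + 84*(-4 + 32)) = 147*(-1*(-9) + 84*28) = 147*(9 + 2352) = 147*2361 = 347067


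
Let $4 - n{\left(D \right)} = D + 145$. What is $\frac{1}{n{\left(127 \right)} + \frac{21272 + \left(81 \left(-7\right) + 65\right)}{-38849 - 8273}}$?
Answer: $- \frac{23561}{6324733} \approx -0.0037252$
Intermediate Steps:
$n{\left(D \right)} = -141 - D$ ($n{\left(D \right)} = 4 - \left(D + 145\right) = 4 - \left(145 + D\right) = -141 - D$)
$\frac{1}{n{\left(127 \right)} + \frac{21272 + \left(81 \left(-7\right) + 65\right)}{-38849 - 8273}} = \frac{1}{\left(-141 - 127\right) + \frac{21272 + \left(81 \left(-7\right) + 65\right)}{-38849 - 8273}} = \frac{1}{\left(-141 - 127\right) + \frac{21272 + \left(-567 + 65\right)}{-47122}} = \frac{1}{-268 + \left(21272 - 502\right) \left(- \frac{1}{47122}\right)} = \frac{1}{-268 + 20770 \left(- \frac{1}{47122}\right)} = \frac{1}{-268 - \frac{10385}{23561}} = \frac{1}{- \frac{6324733}{23561}} = - \frac{23561}{6324733}$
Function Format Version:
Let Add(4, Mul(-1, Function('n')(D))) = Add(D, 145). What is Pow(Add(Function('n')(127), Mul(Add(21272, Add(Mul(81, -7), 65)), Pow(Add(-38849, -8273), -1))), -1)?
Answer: Rational(-23561, 6324733) ≈ -0.0037252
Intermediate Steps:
Function('n')(D) = Add(-141, Mul(-1, D)) (Function('n')(D) = Add(4, Mul(-1, Add(D, 145))) = Add(4, Mul(-1, Add(145, D))) = Add(4, Add(-145, Mul(-1, D))) = Add(-141, Mul(-1, D)))
Pow(Add(Function('n')(127), Mul(Add(21272, Add(Mul(81, -7), 65)), Pow(Add(-38849, -8273), -1))), -1) = Pow(Add(Add(-141, Mul(-1, 127)), Mul(Add(21272, Add(Mul(81, -7), 65)), Pow(Add(-38849, -8273), -1))), -1) = Pow(Add(Add(-141, -127), Mul(Add(21272, Add(-567, 65)), Pow(-47122, -1))), -1) = Pow(Add(-268, Mul(Add(21272, -502), Rational(-1, 47122))), -1) = Pow(Add(-268, Mul(20770, Rational(-1, 47122))), -1) = Pow(Add(-268, Rational(-10385, 23561)), -1) = Pow(Rational(-6324733, 23561), -1) = Rational(-23561, 6324733)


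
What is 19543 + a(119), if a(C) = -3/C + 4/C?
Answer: 2325618/119 ≈ 19543.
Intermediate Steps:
a(C) = 1/C
19543 + a(119) = 19543 + 1/119 = 2325618/119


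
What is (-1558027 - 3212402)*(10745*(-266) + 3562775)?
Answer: -3361268125545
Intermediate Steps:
(-1558027 - 3212402)*(10745*(-266) + 3562775) = -4770429*(-2858170 + 3562775) = -4770429*704605 = -3361268125545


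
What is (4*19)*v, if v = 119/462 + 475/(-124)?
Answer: -277799/1023 ≈ -271.55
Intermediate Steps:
v = -14621/4092 (v = 119*(1/462) + 475*(-1/124) = 17/66 - 475/124 = -14621/4092 ≈ -3.5731)
(4*19)*v = (4*19)*(-14621/4092) = 76*(-14621/4092) = -277799/1023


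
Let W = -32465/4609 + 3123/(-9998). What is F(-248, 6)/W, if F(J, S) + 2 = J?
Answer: 11520195500/338978977 ≈ 33.985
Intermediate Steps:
F(J, S) = -2 + J
W = -338978977/46080782 (W = -32465*1/4609 + 3123*(-1/9998) = -32465/4609 - 3123/9998 = -338978977/46080782 ≈ -7.3562)
F(-248, 6)/W = (-2 - 248)/(-338978977/46080782) = -250*(-46080782/338978977) = 11520195500/338978977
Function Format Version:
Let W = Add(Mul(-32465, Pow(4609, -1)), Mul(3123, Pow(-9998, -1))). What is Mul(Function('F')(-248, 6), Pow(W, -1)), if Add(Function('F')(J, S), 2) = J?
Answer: Rational(11520195500, 338978977) ≈ 33.985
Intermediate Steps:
Function('F')(J, S) = Add(-2, J)
W = Rational(-338978977, 46080782) (W = Add(Mul(-32465, Rational(1, 4609)), Mul(3123, Rational(-1, 9998))) = Add(Rational(-32465, 4609), Rational(-3123, 9998)) = Rational(-338978977, 46080782) ≈ -7.3562)
Mul(Function('F')(-248, 6), Pow(W, -1)) = Mul(Add(-2, -248), Pow(Rational(-338978977, 46080782), -1)) = Mul(-250, Rational(-46080782, 338978977)) = Rational(11520195500, 338978977)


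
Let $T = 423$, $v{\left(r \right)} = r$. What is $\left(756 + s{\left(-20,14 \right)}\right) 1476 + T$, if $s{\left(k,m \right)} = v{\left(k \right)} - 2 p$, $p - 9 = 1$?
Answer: $1057239$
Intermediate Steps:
$p = 10$ ($p = 9 + 1 = 10$)
$s{\left(k,m \right)} = -20 + k$ ($s{\left(k,m \right)} = k - 20 = -20 + k$)
$\left(756 + s{\left(-20,14 \right)}\right) 1476 + T = \left(756 - 40\right) 1476 + 423 = 716 \cdot 1476 + 423 = 1056816 + 423 = 1057239$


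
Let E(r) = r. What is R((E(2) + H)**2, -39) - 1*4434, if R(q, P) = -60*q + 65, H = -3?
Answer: -4429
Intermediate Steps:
R(q, P) = 65 - 60*q
R((E(2) + H)**2, -39) - 1*4434 = (65 - 60*(2 - 3)**2) - 1*4434 = (65 - 60*(-1)**2) - 4434 = (65 - 60*1) - 4434 = (65 - 60) - 4434 = 5 - 4434 = -4429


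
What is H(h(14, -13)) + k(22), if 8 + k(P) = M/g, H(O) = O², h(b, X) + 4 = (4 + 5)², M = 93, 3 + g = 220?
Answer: 41450/7 ≈ 5921.4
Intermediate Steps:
g = 217 (g = -3 + 220 = 217)
h(b, X) = 77 (h(b, X) = -4 + (4 + 5)² = -4 + 9² = -4 + 81 = 77)
k(P) = -53/7 (k(P) = -8 + 93/217 = -8 + 93*(1/217) = -8 + 3/7 = -53/7)
H(h(14, -13)) + k(22) = 77² - 53/7 = 5929 - 53/7 = 41450/7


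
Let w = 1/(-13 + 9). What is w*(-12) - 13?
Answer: -10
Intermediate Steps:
w = -1/4 (w = 1/(-4) = -1/4 ≈ -0.25000)
w*(-12) - 13 = -1/4*(-12) - 13 = 3 - 13 = -10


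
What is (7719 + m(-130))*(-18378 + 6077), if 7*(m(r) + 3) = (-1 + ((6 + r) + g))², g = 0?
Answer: -856604737/7 ≈ -1.2237e+8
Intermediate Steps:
m(r) = -3 + (5 + r)²/7 (m(r) = -3 + (-1 + ((6 + r) + 0))²/7 = -3 + (-1 + (6 + r))²/7 = -3 + (5 + r)²/7)
(7719 + m(-130))*(-18378 + 6077) = (7719 + (-3 + (5 - 130)²/7))*(-18378 + 6077) = (7719 + (-3 + (⅐)*(-125)²))*(-12301) = (7719 + (-3 + (⅐)*15625))*(-12301) = (7719 + (-3 + 15625/7))*(-12301) = (7719 + 15604/7)*(-12301) = (69637/7)*(-12301) = -856604737/7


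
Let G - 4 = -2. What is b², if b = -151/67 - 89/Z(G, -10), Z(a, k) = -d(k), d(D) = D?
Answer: 55845729/448900 ≈ 124.41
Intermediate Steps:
G = 2 (G = 4 - 2 = 2)
Z(a, k) = -k
b = -7473/670 (b = -151/67 - 89/((-1*(-10))) = -151*1/67 - 89/10 = -151/67 - 89*⅒ = -151/67 - 89/10 = -7473/670 ≈ -11.154)
b² = (-7473/670)² = 55845729/448900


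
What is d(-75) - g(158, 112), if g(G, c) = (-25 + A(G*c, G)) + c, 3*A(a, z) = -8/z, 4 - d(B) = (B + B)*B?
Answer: -2685917/237 ≈ -11333.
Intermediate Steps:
d(B) = 4 - 2*B² (d(B) = 4 - (B + B)*B = 4 - 2*B*B = 4 - 2*B²)
A(a, z) = -8/(3*z) (A(a, z) = (-8/z)/3 = -8/(3*z))
g(G, c) = -25 + c - 8/(3*G) (g(G, c) = (-25 - 8/(3*G)) + c = -25 + c - 8/(3*G))
d(-75) - g(158, 112) = (4 - 2*(-75)²) - (-25 + 112 - 8/3/158) = (4 - 2*5625) - (-25 + 112 - 8/3*1/158) = (4 - 11250) - (-25 + 112 - 4/237) = -11246 - 1*20615/237 = -11246 - 20615/237 = -2685917/237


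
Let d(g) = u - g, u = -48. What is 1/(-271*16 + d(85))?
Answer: -1/4469 ≈ -0.00022376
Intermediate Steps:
d(g) = -48 - g
1/(-271*16 + d(85)) = 1/(-271*16 + (-48 - 1*85)) = 1/(-4336 + (-48 - 85)) = 1/(-4336 - 133) = 1/(-4469) = -1/4469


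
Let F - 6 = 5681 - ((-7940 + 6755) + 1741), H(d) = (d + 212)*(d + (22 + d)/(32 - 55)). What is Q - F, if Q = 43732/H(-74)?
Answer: -12710158/2475 ≈ -5135.4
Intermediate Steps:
H(d) = (212 + d)*(-22/23 + 22*d/23) (H(d) = (212 + d)*(d + (22 + d)/(-23)) = (212 + d)*(d + (22 + d)*(-1/23)) = (212 + d)*(d + (-22/23 - d/23)) = (212 + d)*(-22/23 + 22*d/23))
Q = -10933/2475 (Q = 43732/(-4664/23 + (22/23)*(-74)² + (4642/23)*(-74)) = 43732/(-4664/23 + (22/23)*5476 - 343508/23) = 43732/(-4664/23 + 120472/23 - 343508/23) = 43732/(-9900) = 43732*(-1/9900) = -10933/2475 ≈ -4.4174)
F = 5131 (F = 6 + (5681 - ((-7940 + 6755) + 1741)) = 6 + (5681 - (-1185 + 1741)) = 6 + (5681 - 1*556) = 6 + (5681 - 556) = 6 + 5125 = 5131)
Q - F = -10933/2475 - 1*5131 = -10933/2475 - 5131 = -12710158/2475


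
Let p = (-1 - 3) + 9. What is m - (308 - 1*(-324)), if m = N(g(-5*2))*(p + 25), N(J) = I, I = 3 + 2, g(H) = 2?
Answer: -482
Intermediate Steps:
p = 5 (p = -4 + 9 = 5)
I = 5
N(J) = 5
m = 150 (m = 5*(5 + 25) = 5*30 = 150)
m - (308 - 1*(-324)) = 150 - (308 - 1*(-324)) = 150 - (308 + 324) = 150 - 1*632 = 150 - 632 = -482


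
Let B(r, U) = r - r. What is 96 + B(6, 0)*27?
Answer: 96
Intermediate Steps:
B(r, U) = 0
96 + B(6, 0)*27 = 96 + 0*27 = 96 + 0 = 96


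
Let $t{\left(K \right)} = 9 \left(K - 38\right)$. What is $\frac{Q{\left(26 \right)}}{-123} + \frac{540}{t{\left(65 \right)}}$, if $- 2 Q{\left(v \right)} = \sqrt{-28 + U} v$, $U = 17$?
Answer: $\frac{20}{9} + \frac{13 i \sqrt{11}}{123} \approx 2.2222 + 0.35054 i$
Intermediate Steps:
$t{\left(K \right)} = -342 + 9 K$ ($t{\left(K \right)} = 9 \left(-38 + K\right) = -342 + 9 K$)
$Q{\left(v \right)} = - \frac{i v \sqrt{11}}{2}$ ($Q{\left(v \right)} = - \frac{\sqrt{-28 + 17} v}{2} = - \frac{\sqrt{-11} v}{2} = - \frac{i \sqrt{11} v}{2} = - \frac{i v \sqrt{11}}{2}$)
$\frac{Q{\left(26 \right)}}{-123} + \frac{540}{t{\left(65 \right)}} = \frac{\left(- \frac{1}{2}\right) i 26 \sqrt{11}}{-123} + \frac{540}{-342 + 9 \cdot 65} = - 13 i \sqrt{11} \left(- \frac{1}{123}\right) + \frac{540}{-342 + 585} = \frac{13 i \sqrt{11}}{123} + \frac{540}{243} = \frac{13 i \sqrt{11}}{123} + 540 \cdot \frac{1}{243} = \frac{13 i \sqrt{11}}{123} + \frac{20}{9} = \frac{20}{9} + \frac{13 i \sqrt{11}}{123}$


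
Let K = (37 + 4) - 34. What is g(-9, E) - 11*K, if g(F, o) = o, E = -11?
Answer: -88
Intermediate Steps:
K = 7 (K = 41 - 34 = 7)
g(-9, E) - 11*K = -11 - 11*7 = -11 - 77 = -88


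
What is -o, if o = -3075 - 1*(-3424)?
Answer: -349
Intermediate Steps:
o = 349 (o = -3075 + 3424 = 349)
-o = -1*349 = -349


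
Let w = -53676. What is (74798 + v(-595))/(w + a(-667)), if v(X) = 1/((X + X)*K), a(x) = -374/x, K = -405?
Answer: -24044613699367/17254541600100 ≈ -1.3935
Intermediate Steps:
v(X) = -1/(810*X) (v(X) = 1/((X + X)*(-405)) = -1/405/(2*X) = (1/(2*X))*(-1/405) = -1/(810*X))
(74798 + v(-595))/(w + a(-667)) = (74798 - 1/810/(-595))/(-53676 - 374/(-667)) = (74798 - 1/810*(-1/595))/(-53676 - 374*(-1/667)) = (74798 + 1/481950)/(-53676 + 374/667) = 36048896101/(481950*(-35801518/667)) = (36048896101/481950)*(-667/35801518) = -24044613699367/17254541600100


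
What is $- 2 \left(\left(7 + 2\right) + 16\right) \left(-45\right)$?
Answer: $2250$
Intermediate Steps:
$- 2 \left(\left(7 + 2\right) + 16\right) \left(-45\right) = - 2 \left(9 + 16\right) \left(-45\right) = \left(-2\right) 25 \left(-45\right) = \left(-50\right) \left(-45\right) = 2250$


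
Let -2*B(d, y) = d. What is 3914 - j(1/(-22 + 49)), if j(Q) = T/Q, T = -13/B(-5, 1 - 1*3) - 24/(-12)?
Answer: 20002/5 ≈ 4000.4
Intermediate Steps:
B(d, y) = -d/2
T = -16/5 (T = -13/((-½*(-5))) - 24/(-12) = -13/5/2 - 24*(-1/12) = -13*⅖ + 2 = -26/5 + 2 = -16/5 ≈ -3.2000)
j(Q) = -16/(5*Q)
3914 - j(1/(-22 + 49)) = 3914 - (-16)/(5*(1/(-22 + 49))) = 3914 - (-16)/(5*(1/27)) = 3914 - (-16)/(5*1/27) = 3914 - (-16)*27/5 = 3914 - 1*(-432/5) = 3914 + 432/5 = 20002/5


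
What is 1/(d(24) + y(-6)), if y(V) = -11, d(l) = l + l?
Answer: 1/37 ≈ 0.027027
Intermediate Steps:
d(l) = 2*l
1/(d(24) + y(-6)) = 1/(2*24 - 11) = 1/(48 - 11) = 1/37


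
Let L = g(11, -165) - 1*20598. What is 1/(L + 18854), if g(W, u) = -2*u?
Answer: -1/1414 ≈ -0.00070721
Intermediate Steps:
L = -20268 (L = -2*(-165) - 1*20598 = 330 - 20598 = -20268)
1/(L + 18854) = 1/(-20268 + 18854) = 1/(-1414) = -1/1414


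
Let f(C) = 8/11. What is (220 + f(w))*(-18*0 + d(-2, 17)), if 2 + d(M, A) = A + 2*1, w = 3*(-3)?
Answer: 41276/11 ≈ 3752.4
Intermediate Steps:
w = -9
d(M, A) = A (d(M, A) = -2 + (A + 2*1) = -2 + (A + 2) = -2 + (2 + A) = A)
f(C) = 8/11 (f(C) = 8*(1/11) = 8/11)
(220 + f(w))*(-18*0 + d(-2, 17)) = (220 + 8/11)*(-18*0 + 17) = 2428*(0 + 17)/11 = (2428/11)*17 = 41276/11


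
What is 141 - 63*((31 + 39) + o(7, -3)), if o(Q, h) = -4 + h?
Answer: -3828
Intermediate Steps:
141 - 63*((31 + 39) + o(7, -3)) = 141 - 63*((31 + 39) + (-4 - 3)) = 141 - 63*(70 - 7) = 141 - 63*63 = 141 - 3969 = -3828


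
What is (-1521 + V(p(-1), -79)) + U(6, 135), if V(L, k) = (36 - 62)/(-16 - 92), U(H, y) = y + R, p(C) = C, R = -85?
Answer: -79421/54 ≈ -1470.8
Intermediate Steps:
U(H, y) = -85 + y (U(H, y) = y - 85 = -85 + y)
V(L, k) = 13/54 (V(L, k) = -26/(-108) = -26*(-1/108) = 13/54)
(-1521 + V(p(-1), -79)) + U(6, 135) = (-1521 + 13/54) + (-85 + 135) = -82121/54 + 50 = -79421/54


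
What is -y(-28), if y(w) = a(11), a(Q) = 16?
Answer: -16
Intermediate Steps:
y(w) = 16
-y(-28) = -1*16 = -16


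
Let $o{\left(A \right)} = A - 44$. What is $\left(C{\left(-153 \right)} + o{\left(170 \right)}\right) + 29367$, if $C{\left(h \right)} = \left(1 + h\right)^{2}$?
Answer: $52597$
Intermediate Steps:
$o{\left(A \right)} = -44 + A$
$\left(C{\left(-153 \right)} + o{\left(170 \right)}\right) + 29367 = \left(\left(1 - 153\right)^{2} + \left(-44 + 170\right)\right) + 29367 = \left(\left(-152\right)^{2} + 126\right) + 29367 = \left(23104 + 126\right) + 29367 = 23230 + 29367 = 52597$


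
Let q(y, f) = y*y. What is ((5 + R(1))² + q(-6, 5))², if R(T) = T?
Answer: 5184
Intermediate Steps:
q(y, f) = y²
((5 + R(1))² + q(-6, 5))² = ((5 + 1)² + (-6)²)² = (6² + 36)² = (36 + 36)² = 72² = 5184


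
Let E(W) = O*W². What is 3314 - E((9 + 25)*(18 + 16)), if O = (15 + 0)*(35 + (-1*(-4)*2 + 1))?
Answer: -881978446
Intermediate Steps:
O = 660 (O = 15*(35 + (4*2 + 1)) = 15*(35 + (8 + 1)) = 15*(35 + 9) = 15*44 = 660)
E(W) = 660*W²
3314 - E((9 + 25)*(18 + 16)) = 3314 - 660*((9 + 25)*(18 + 16))² = 3314 - 660*(34*34)² = 3314 - 660*1156² = 3314 - 660*1336336 = 3314 - 1*881981760 = 3314 - 881981760 = -881978446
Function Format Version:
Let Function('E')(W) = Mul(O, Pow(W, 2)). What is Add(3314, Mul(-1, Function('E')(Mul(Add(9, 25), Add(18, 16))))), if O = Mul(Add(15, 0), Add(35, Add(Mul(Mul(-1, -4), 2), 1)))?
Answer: -881978446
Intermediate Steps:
O = 660 (O = Mul(15, Add(35, Add(Mul(4, 2), 1))) = Mul(15, Add(35, Add(8, 1))) = Mul(15, Add(35, 9)) = Mul(15, 44) = 660)
Function('E')(W) = Mul(660, Pow(W, 2))
Add(3314, Mul(-1, Function('E')(Mul(Add(9, 25), Add(18, 16))))) = Add(3314, Mul(-1, Mul(660, Pow(Mul(Add(9, 25), Add(18, 16)), 2)))) = Add(3314, Mul(-1, Mul(660, Pow(Mul(34, 34), 2)))) = Add(3314, Mul(-1, Mul(660, Pow(1156, 2)))) = Add(3314, Mul(-1, Mul(660, 1336336))) = Add(3314, Mul(-1, 881981760)) = Add(3314, -881981760) = -881978446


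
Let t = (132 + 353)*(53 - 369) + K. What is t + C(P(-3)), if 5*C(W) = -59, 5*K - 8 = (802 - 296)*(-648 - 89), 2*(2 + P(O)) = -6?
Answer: -1139273/5 ≈ -2.2785e+5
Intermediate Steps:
P(O) = -5 (P(O) = -2 + (½)*(-6) = -2 - 3 = -5)
K = -372914/5 (K = 8/5 + ((802 - 296)*(-648 - 89))/5 = 8/5 + (506*(-737))/5 = 8/5 + (⅕)*(-372922) = 8/5 - 372922/5 = -372914/5 ≈ -74583.)
C(W) = -59/5 (C(W) = (⅕)*(-59) = -59/5)
t = -1139214/5 (t = (132 + 353)*(53 - 369) - 372914/5 = 485*(-316) - 372914/5 = -153260 - 372914/5 = -1139214/5 ≈ -2.2784e+5)
t + C(P(-3)) = -1139214/5 - 59/5 = -1139273/5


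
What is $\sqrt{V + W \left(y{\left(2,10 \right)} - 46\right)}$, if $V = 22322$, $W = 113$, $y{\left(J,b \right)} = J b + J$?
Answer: $\sqrt{19610} \approx 140.04$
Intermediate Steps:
$y{\left(J,b \right)} = J + J b$
$\sqrt{V + W \left(y{\left(2,10 \right)} - 46\right)} = \sqrt{22322 + 113 \left(2 \left(1 + 10\right) - 46\right)} = \sqrt{22322 + 113 \left(2 \cdot 11 - 46\right)} = \sqrt{22322 + 113 \left(22 - 46\right)} = \sqrt{22322 + 113 \left(-24\right)} = \sqrt{22322 - 2712} = \sqrt{19610}$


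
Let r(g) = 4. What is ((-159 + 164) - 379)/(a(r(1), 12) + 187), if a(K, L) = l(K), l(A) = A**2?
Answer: -374/203 ≈ -1.8424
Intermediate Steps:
a(K, L) = K**2
((-159 + 164) - 379)/(a(r(1), 12) + 187) = ((-159 + 164) - 379)/(4**2 + 187) = (5 - 379)/(16 + 187) = -374/203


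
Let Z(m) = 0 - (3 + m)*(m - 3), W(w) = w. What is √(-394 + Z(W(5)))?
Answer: I*√410 ≈ 20.248*I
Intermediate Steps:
Z(m) = -(-3 + m)*(3 + m) (Z(m) = 0 - (3 + m)*(-3 + m) = 0 - (-3 + m)*(3 + m) = -(-3 + m)*(3 + m))
√(-394 + Z(W(5))) = √(-394 + (9 - 1*5²)) = √(-394 + (9 - 1*25)) = √(-394 + (9 - 25)) = √(-394 - 16) = √(-410) = I*√410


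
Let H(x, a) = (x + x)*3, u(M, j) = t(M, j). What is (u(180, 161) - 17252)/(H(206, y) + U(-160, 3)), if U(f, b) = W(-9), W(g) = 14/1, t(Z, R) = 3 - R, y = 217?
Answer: -1741/125 ≈ -13.928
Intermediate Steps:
W(g) = 14 (W(g) = 14*1 = 14)
U(f, b) = 14
u(M, j) = 3 - j
H(x, a) = 6*x (H(x, a) = (2*x)*3 = 6*x)
(u(180, 161) - 17252)/(H(206, y) + U(-160, 3)) = ((3 - 1*161) - 17252)/(6*206 + 14) = ((3 - 161) - 17252)/(1236 + 14) = (-158 - 17252)/1250 = -17410*1/1250 = -1741/125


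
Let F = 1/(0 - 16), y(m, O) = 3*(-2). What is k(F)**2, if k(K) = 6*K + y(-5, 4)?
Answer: 2601/64 ≈ 40.641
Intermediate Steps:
y(m, O) = -6
F = -1/16 (F = 1/(-16) = -1/16 ≈ -0.062500)
k(K) = -6 + 6*K (k(K) = 6*K - 6 = -6 + 6*K)
k(F)**2 = (-6 + 6*(-1/16))**2 = (-6 - 3/8)**2 = (-51/8)**2 = 2601/64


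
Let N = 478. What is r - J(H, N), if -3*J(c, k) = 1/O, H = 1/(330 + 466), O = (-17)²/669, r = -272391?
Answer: -78720776/289 ≈ -2.7239e+5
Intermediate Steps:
O = 289/669 (O = 289*(1/669) = 289/669 ≈ 0.43199)
H = 1/796 ≈ 0.0012563
J(c, k) = -223/289 (J(c, k) = -1/(3*289/669) = -⅓*669/289 = -223/289)
r - J(H, N) = -272391 - 1*(-223/289) = -272391 + 223/289 = -78720776/289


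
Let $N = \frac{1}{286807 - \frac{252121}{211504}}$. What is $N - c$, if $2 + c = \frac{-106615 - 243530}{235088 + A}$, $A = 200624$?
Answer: $\frac{74101170838498231}{26430540718877184} \approx 2.8036$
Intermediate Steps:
$N = \frac{211504}{60660575607}$ ($N = \frac{1}{286807 - \frac{252121}{211504}} = \frac{1}{\frac{60660575607}{211504}} = \frac{211504}{60660575607} \approx 3.4867 \cdot 10^{-6}$)
$c = - \frac{1221569}{435712}$ ($c = -2 + \frac{-106615 - 243530}{235088 + 200624} = -2 - \frac{350145}{435712} = - \frac{1221569}{435712} \approx -2.8036$)
$N - c = \frac{211504}{60660575607} - - \frac{1221569}{435712} = \frac{211504}{60660575607} + \frac{1221569}{435712} = \frac{74101170838498231}{26430540718877184}$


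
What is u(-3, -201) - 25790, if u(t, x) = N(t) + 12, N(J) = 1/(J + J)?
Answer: -154669/6 ≈ -25778.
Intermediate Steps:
N(J) = 1/(2*J)
u(t, x) = 12 + 1/(2*t) (u(t, x) = 1/(2*t) + 12 = 12 + 1/(2*t))
u(-3, -201) - 25790 = (12 + (½)/(-3)) - 25790 = (12 + (½)*(-⅓)) - 25790 = (12 - ⅙) - 25790 = 71/6 - 25790 = -154669/6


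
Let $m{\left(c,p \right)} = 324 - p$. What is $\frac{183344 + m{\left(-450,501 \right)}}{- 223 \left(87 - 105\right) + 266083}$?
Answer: $\frac{183167}{270097} \approx 0.67815$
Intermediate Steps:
$\frac{183344 + m{\left(-450,501 \right)}}{- 223 \left(87 - 105\right) + 266083} = \frac{183344 + \left(324 - 501\right)}{- 223 \left(87 - 105\right) + 266083} = \frac{183344 + \left(324 - 501\right)}{\left(-223\right) \left(-18\right) + 266083} = \frac{183344 - 177}{4014 + 266083} = \frac{183167}{270097}$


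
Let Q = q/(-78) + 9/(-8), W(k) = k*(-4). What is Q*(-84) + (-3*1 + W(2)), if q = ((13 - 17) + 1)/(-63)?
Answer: 6517/78 ≈ 83.551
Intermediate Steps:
q = 1/21 (q = (-4 + 1)*(-1/63) = -3*(-1/63) = 1/21 ≈ 0.047619)
W(k) = -4*k
Q = -7375/6552 (Q = (1/21)/(-78) + 9/(-8) = (1/21)*(-1/78) + 9*(-⅛) = -1/1638 - 9/8 = -7375/6552 ≈ -1.1256)
Q*(-84) + (-3*1 + W(2)) = -7375/6552*(-84) + (-3*1 - 4*2) = 7375/78 + (-3 - 8) = 7375/78 - 11 = 6517/78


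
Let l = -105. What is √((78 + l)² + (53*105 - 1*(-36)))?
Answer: √6330 ≈ 79.561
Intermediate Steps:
√((78 + l)² + (53*105 - 1*(-36))) = √((78 - 105)² + (53*105 - 1*(-36))) = √((-27)² + (5565 + 36)) = √(729 + 5601) = √6330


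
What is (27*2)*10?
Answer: 540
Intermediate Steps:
(27*2)*10 = 54*10 = 540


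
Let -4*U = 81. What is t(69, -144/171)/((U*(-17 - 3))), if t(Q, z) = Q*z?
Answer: -368/2565 ≈ -0.14347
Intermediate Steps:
U = -81/4 (U = -1/4*81 = -81/4 ≈ -20.250)
t(69, -144/171)/((U*(-17 - 3))) = (69*(-144/171))/((-81*(-17 - 3)/4)) = (69*(-144*1/171))/((-81/4*(-20))) = (69*(-16/19))/405 = -1104/19*1/405 = -368/2565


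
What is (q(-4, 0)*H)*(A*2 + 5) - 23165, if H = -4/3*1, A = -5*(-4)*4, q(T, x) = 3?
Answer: -23825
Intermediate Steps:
A = 80 (A = 20*4 = 80)
H = -4/3 (H = -4*1/3*1 = -4/3*1 = -4/3 ≈ -1.3333)
(q(-4, 0)*H)*(A*2 + 5) - 23165 = (3*(-4/3))*(80*2 + 5) - 23165 = -4*(160 + 5) - 23165 = -4*165 - 23165 = -660 - 23165 = -23825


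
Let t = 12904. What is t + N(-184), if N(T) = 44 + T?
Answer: 12764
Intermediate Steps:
t + N(-184) = 12904 + (44 - 184) = 12904 - 140 = 12764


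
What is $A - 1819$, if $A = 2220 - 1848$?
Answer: $-1447$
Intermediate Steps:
$A = 372$
$A - 1819 = 372 - 1819 = -1447$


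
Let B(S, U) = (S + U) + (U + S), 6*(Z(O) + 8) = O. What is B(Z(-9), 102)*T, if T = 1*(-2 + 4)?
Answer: 370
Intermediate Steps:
Z(O) = -8 + O/6
B(S, U) = 2*S + 2*U (B(S, U) = (S + U) + (S + U) = 2*S + 2*U)
T = 2 (T = 1*2 = 2)
B(Z(-9), 102)*T = (2*(-8 + (1/6)*(-9)) + 2*102)*2 = (2*(-8 - 3/2) + 204)*2 = (2*(-19/2) + 204)*2 = (-19 + 204)*2 = 185*2 = 370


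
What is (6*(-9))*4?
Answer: -216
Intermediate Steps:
(6*(-9))*4 = -54*4 = -216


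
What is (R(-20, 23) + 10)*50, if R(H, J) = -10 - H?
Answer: 1000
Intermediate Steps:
(R(-20, 23) + 10)*50 = ((-10 - 1*(-20)) + 10)*50 = ((-10 + 20) + 10)*50 = (10 + 10)*50 = 20*50 = 1000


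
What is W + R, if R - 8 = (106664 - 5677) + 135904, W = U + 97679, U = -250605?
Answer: 83973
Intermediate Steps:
W = -152926 (W = -250605 + 97679 = -152926)
R = 236899 (R = 8 + ((106664 - 5677) + 135904) = 8 + (100987 + 135904) = 8 + 236891 = 236899)
W + R = -152926 + 236899 = 83973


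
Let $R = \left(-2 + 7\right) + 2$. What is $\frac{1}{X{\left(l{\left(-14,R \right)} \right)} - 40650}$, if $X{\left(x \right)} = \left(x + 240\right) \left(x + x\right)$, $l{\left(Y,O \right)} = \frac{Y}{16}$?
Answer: $- \frac{32}{1314191} \approx -2.435 \cdot 10^{-5}$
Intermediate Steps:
$R = 7$ ($R = 5 + 2 = 7$)
$l{\left(Y,O \right)} = \frac{Y}{16}$ ($l{\left(Y,O \right)} = Y \frac{1}{16} = \frac{Y}{16}$)
$X{\left(x \right)} = 2 x \left(240 + x\right)$ ($X{\left(x \right)} = \left(240 + x\right) 2 x = 2 x \left(240 + x\right)$)
$\frac{1}{X{\left(l{\left(-14,R \right)} \right)} - 40650} = \frac{1}{2 \cdot \frac{1}{16} \left(-14\right) \left(240 + \frac{1}{16} \left(-14\right)\right) - 40650} = \frac{1}{2 \left(- \frac{7}{8}\right) \left(240 - \frac{7}{8}\right) - 40650} = \frac{1}{2 \left(- \frac{7}{8}\right) \frac{1913}{8} - 40650} = \frac{1}{- \frac{13391}{32} - 40650} = \frac{1}{- \frac{1314191}{32}} = - \frac{32}{1314191}$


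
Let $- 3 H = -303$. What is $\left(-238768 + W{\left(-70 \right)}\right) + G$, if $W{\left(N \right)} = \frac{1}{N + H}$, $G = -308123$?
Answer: $- \frac{16953620}{31} \approx -5.4689 \cdot 10^{5}$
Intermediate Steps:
$H = 101$ ($H = \left(- \frac{1}{3}\right) \left(-303\right) = 101$)
$W{\left(N \right)} = \frac{1}{101 + N}$ ($W{\left(N \right)} = \frac{1}{N + 101} = \frac{1}{101 + N}$)
$\left(-238768 + W{\left(-70 \right)}\right) + G = \left(-238768 + \frac{1}{101 - 70}\right) - 308123 = \left(-238768 + \frac{1}{31}\right) - 308123 = - \frac{7401807}{31} - 308123 = - \frac{16953620}{31}$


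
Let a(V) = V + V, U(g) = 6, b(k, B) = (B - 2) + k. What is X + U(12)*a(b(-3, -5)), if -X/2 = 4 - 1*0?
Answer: -128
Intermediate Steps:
b(k, B) = -2 + B + k (b(k, B) = (-2 + B) + k = -2 + B + k)
a(V) = 2*V
X = -8 (X = -2*(4 - 1*0) = -2*(4 + 0) = -2*4 = -8)
X + U(12)*a(b(-3, -5)) = -8 + 6*(2*(-2 - 5 - 3)) = -8 + 6*(2*(-10)) = -8 + 6*(-20) = -8 - 120 = -128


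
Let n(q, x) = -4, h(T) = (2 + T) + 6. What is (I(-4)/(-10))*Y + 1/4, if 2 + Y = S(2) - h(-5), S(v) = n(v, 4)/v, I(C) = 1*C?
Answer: -51/20 ≈ -2.5500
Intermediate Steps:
I(C) = C
h(T) = 8 + T
S(v) = -4/v
Y = -7 (Y = -2 + (-4/2 - (8 - 5)) = -2 + (-4*½ - 1*3) = -2 + (-2 - 3) = -2 - 5 = -7)
(I(-4)/(-10))*Y + 1/4 = -4/(-10)*(-7) + 1/4 = -4*(-⅒)*(-7) + ¼ = (⅖)*(-7) + ¼ = -14/5 + ¼ = -51/20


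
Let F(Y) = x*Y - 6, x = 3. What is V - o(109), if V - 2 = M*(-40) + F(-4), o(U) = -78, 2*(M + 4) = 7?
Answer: 82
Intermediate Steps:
M = -½ (M = -4 + (½)*7 = -4 + 7/2 = -½ ≈ -0.50000)
F(Y) = -6 + 3*Y (F(Y) = 3*Y - 6 = -6 + 3*Y)
V = 4 (V = 2 + (-½*(-40) + (-6 + 3*(-4))) = 2 + (20 + (-6 - 12)) = 2 + (20 - 18) = 2 + 2 = 4)
V - o(109) = 4 - 1*(-78) = 4 + 78 = 82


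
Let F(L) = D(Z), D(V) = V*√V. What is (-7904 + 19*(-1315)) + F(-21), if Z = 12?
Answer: -32889 + 24*√3 ≈ -32847.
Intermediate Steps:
D(V) = V^(3/2)
F(L) = 24*√3 (F(L) = 12^(3/2) = 24*√3)
(-7904 + 19*(-1315)) + F(-21) = (-7904 + 19*(-1315)) + 24*√3 = (-7904 - 24985) + 24*√3 = -32889 + 24*√3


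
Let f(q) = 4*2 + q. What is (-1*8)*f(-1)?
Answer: -56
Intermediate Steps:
f(q) = 8 + q
(-1*8)*f(-1) = (-1*8)*(8 - 1) = -8*7 = -56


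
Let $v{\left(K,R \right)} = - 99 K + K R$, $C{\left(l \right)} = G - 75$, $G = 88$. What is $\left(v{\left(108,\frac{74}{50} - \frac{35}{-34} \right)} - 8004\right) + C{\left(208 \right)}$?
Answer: $- \frac{7825093}{425} \approx -18412.0$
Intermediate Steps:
$C{\left(l \right)} = 13$ ($C{\left(l \right)} = 88 - 75 = 13$)
$\left(v{\left(108,\frac{74}{50} - \frac{35}{-34} \right)} - 8004\right) + C{\left(208 \right)} = \left(108 \left(-99 + \left(\frac{74}{50} - \frac{35}{-34}\right)\right) - 8004\right) + 13 = \left(108 \left(-99 + \left(74 \cdot \frac{1}{50} - - \frac{35}{34}\right)\right) - 8004\right) + 13 = \left(108 \left(-99 + \left(\frac{37}{25} + \frac{35}{34}\right)\right) - 8004\right) + 13 = \left(108 \left(-99 + \frac{2133}{850}\right) - 8004\right) + 13 = \left(108 \left(- \frac{82017}{850}\right) - 8004\right) + 13 = \left(- \frac{4428918}{425} - 8004\right) + 13 = - \frac{7830618}{425} + 13 = - \frac{7825093}{425}$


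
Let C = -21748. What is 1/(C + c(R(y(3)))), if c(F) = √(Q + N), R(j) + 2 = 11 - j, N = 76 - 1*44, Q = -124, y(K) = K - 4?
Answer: -5437/118243899 - I*√23/236487798 ≈ -4.5981e-5 - 2.0279e-8*I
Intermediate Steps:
y(K) = -4 + K
N = 32 (N = 76 - 44 = 32)
R(j) = 9 - j (R(j) = -2 + (11 - j) = 9 - j)
c(F) = 2*I*√23 (c(F) = √(-124 + 32) = √(-92) = 2*I*√23)
1/(C + c(R(y(3)))) = 1/(-21748 + 2*I*√23)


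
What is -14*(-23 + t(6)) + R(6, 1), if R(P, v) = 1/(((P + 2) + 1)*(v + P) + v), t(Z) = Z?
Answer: 15233/64 ≈ 238.02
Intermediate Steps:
R(P, v) = 1/(v + (3 + P)*(P + v)) (R(P, v) = 1/(((2 + P) + 1)*(P + v) + v) = 1/((3 + P)*(P + v) + v) = 1/(v + (3 + P)*(P + v)))
-14*(-23 + t(6)) + R(6, 1) = -14*(-23 + 6) + 1/(6² + 3*6 + 4*1 + 6*1) = -14*(-17) + 1/(36 + 18 + 4 + 6) = 238 + 1/64 = 15233/64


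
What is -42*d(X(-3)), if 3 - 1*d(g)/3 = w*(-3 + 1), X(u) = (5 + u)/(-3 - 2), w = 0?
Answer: -378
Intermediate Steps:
X(u) = -1 - u/5 (X(u) = (5 + u)/(-5) = (5 + u)*(-⅕) = -1 - u/5)
d(g) = 9 (d(g) = 9 - 0*(-3 + 1) = 9 - 0*(-2) = 9 - 3*0 = 9 + 0 = 9)
-42*d(X(-3)) = -42*9 = -378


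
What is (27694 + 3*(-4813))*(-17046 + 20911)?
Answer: 51230575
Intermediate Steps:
(27694 + 3*(-4813))*(-17046 + 20911) = (27694 - 14439)*3865 = 13255*3865 = 51230575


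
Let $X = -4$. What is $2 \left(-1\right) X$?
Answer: $8$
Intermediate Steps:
$2 \left(-1\right) X = 2 \left(-1\right) \left(-4\right) = \left(-2\right) \left(-4\right) = 8$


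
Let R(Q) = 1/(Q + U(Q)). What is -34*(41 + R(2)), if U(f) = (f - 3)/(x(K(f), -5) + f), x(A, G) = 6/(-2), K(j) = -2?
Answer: -4216/3 ≈ -1405.3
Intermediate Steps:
x(A, G) = -3 (x(A, G) = 6*(-1/2) = -3)
U(f) = 1 (U(f) = (f - 3)/(-3 + f) = (-3 + f)/(-3 + f) = 1)
R(Q) = 1/(1 + Q) (R(Q) = 1/(Q + 1) = 1/(1 + Q))
-34*(41 + R(2)) = -34*(41 + 1/(1 + 2)) = -34*(41 + 1/3) = -34*124/3 = -4216/3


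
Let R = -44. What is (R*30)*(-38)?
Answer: 50160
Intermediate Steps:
(R*30)*(-38) = -44*30*(-38) = -1320*(-38) = 50160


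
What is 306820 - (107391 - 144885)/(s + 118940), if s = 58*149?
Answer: 19572373367/63791 ≈ 3.0682e+5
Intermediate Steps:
s = 8642
306820 - (107391 - 144885)/(s + 118940) = 306820 - (107391 - 144885)/(8642 + 118940) = 306820 - (-37494)/127582 = 306820 - 1*(-18747/63791) = 306820 + 18747/63791 = 19572373367/63791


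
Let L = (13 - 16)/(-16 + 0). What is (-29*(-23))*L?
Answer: 2001/16 ≈ 125.06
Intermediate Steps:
L = 3/16 (L = -3/(-16) = -3*(-1/16) = 3/16 ≈ 0.18750)
(-29*(-23))*L = -29*(-23)*(3/16) = 667*(3/16) = 2001/16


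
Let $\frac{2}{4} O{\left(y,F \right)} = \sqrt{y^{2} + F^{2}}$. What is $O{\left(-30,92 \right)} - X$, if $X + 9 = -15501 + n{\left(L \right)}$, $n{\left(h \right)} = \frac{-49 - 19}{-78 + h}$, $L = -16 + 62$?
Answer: $\frac{124063}{8} + 4 \sqrt{2341} \approx 15701.0$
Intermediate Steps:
$L = 46$
$O{\left(y,F \right)} = 2 \sqrt{F^{2} + y^{2}}$ ($O{\left(y,F \right)} = 2 \sqrt{y^{2} + F^{2}} = 2 \sqrt{F^{2} + y^{2}}$)
$n{\left(h \right)} = - \frac{68}{-78 + h}$
$X = - \frac{124063}{8}$ ($X = -9 - \left(15501 + \frac{68}{-78 + 46}\right) = -9 - \left(15501 + \frac{68}{-32}\right) = -9 - \frac{123991}{8} = - \frac{124063}{8} \approx -15508.0$)
$O{\left(-30,92 \right)} - X = 2 \sqrt{92^{2} + \left(-30\right)^{2}} - - \frac{124063}{8} = 2 \sqrt{8464 + 900} + \frac{124063}{8} = 2 \sqrt{9364} + \frac{124063}{8} = 2 \cdot 2 \sqrt{2341} + \frac{124063}{8} = 4 \sqrt{2341} + \frac{124063}{8} = \frac{124063}{8} + 4 \sqrt{2341}$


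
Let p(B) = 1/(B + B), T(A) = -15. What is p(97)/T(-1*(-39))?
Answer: -1/2910 ≈ -0.00034364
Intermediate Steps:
p(B) = 1/(2*B)
p(97)/T(-1*(-39)) = ((1/2)/97)/(-15) = ((1/2)*(1/97))*(-1/15) = (1/194)*(-1/15) = -1/2910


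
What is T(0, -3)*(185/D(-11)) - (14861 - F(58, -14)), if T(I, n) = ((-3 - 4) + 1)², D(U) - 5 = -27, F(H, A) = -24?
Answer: -167065/11 ≈ -15188.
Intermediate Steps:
D(U) = -22 (D(U) = 5 - 27 = -22)
T(I, n) = 36 (T(I, n) = (-7 + 1)² = (-6)² = 36)
T(0, -3)*(185/D(-11)) - (14861 - F(58, -14)) = 36*(185/(-22)) - (14861 - 1*(-24)) = 36*(185*(-1/22)) - (14861 + 24) = 36*(-185/22) - 1*14885 = -3330/11 - 14885 = -167065/11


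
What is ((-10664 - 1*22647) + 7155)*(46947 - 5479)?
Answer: -1084637008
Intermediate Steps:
((-10664 - 1*22647) + 7155)*(46947 - 5479) = ((-10664 - 22647) + 7155)*41468 = (-33311 + 7155)*41468 = -26156*41468 = -1084637008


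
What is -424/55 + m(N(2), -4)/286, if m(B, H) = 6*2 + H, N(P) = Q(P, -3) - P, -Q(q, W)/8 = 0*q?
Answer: -5492/715 ≈ -7.6811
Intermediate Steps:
Q(q, W) = 0 (Q(q, W) = -0*q = -8*0 = 0)
N(P) = -P (N(P) = 0 - P = -P)
m(B, H) = 12 + H
-424/55 + m(N(2), -4)/286 = -424/55 + (12 - 4)/286 = -424*1/55 + 8*(1/286) = -424/55 + 4/143 = -5492/715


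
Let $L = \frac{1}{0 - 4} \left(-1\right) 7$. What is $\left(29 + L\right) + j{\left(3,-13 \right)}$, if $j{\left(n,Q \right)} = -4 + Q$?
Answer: $\frac{55}{4} \approx 13.75$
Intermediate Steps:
$L = \frac{7}{4}$ ($L = \frac{1}{-4} \left(-1\right) 7 = \left(- \frac{1}{4}\right) \left(-1\right) 7 = \frac{1}{4} \cdot 7 = \frac{7}{4} \approx 1.75$)
$\left(29 + L\right) + j{\left(3,-13 \right)} = \left(29 + \frac{7}{4}\right) - 17 = \frac{123}{4} - 17 = \frac{55}{4}$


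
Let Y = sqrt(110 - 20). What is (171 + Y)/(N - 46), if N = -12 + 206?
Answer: 171/148 + 3*sqrt(10)/148 ≈ 1.2195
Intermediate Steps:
N = 194
Y = 3*sqrt(10) (Y = sqrt(90) = 3*sqrt(10) ≈ 9.4868)
(171 + Y)/(N - 46) = (171 + 3*sqrt(10))/(194 - 46) = (171 + 3*sqrt(10))/148 = (171 + 3*sqrt(10))*(1/148) = 171/148 + 3*sqrt(10)/148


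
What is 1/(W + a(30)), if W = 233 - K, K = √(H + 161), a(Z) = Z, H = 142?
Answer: 263/68866 + √303/68866 ≈ 0.0040718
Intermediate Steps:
K = √303 (K = √(142 + 161) = √303 ≈ 17.407)
W = 233 - √303 ≈ 215.59
1/(W + a(30)) = 1/((233 - √303) + 30) = 1/(263 - √303)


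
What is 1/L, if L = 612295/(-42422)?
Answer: -42422/612295 ≈ -0.069284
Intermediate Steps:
L = -612295/42422 (L = 612295*(-1/42422) = -612295/42422 ≈ -14.433)
1/L = 1/(-612295/42422) = -42422/612295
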